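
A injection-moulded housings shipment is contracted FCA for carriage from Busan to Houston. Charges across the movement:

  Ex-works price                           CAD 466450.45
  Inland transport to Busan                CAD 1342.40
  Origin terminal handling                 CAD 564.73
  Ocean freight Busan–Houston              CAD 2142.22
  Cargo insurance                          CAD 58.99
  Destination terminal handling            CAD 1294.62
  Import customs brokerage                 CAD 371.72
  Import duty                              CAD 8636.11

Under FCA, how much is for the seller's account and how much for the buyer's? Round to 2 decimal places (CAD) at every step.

FCA: the seller delivers export-cleared goods to the carrier; the buyer bears costs from that point.
Seller's account: goods 466450.45 + inland to port 1342.40 = 467792.85
Buyer's account: origin terminal 564.73 + freight 2142.22 + insurance 58.99 + destination terminal 1294.62 + brokerage 371.72 + duty 8636.11 = 13068.39

Seller: CAD 467792.85; buyer: CAD 13068.39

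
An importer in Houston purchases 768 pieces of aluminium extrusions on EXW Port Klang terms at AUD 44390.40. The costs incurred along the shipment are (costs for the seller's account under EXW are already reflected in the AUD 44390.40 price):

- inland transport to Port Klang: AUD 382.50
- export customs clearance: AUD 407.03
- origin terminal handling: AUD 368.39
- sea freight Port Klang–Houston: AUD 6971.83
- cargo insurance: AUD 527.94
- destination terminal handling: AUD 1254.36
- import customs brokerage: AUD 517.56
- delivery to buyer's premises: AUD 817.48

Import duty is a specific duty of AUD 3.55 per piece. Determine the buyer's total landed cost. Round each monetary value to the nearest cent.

Total landed cost: AUD 58363.89

EXW: the seller makes goods available at their premises; the buyer bears all onward costs.
CIF value = EXW price + inland to port + export clearance + origin terminal + freight + insurance = 44390.40 + 382.50 + 407.03 + 368.39 + 6971.83 + 527.94 = 53048.09
Import duty = 768 × 3.55 = 2726.40
Buyer bears: inland to port 382.50 + export clearance 407.03 + origin terminal 368.39 + freight 6971.83 + insurance 527.94 + destination terminal 1254.36 + brokerage 517.56 + delivery 817.48 + duty 2726.40 = 13973.49
Landed cost = invoice 44390.40 + 13973.49 = 58363.89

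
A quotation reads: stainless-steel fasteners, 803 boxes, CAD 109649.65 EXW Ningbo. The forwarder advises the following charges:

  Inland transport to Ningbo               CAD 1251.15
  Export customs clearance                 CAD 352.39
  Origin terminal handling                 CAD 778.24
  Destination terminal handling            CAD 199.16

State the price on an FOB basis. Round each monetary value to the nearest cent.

Not relevant to the conversion: destination terminal — on the buyer under both terms; not part of either seller's price.
From EXW to FOB, the seller additionally bears: inland to port, export clearance, origin terminal.
FOB price = 109649.65 + 1251.15 + 352.39 + 778.24 = 112031.43

FOB price: CAD 112031.43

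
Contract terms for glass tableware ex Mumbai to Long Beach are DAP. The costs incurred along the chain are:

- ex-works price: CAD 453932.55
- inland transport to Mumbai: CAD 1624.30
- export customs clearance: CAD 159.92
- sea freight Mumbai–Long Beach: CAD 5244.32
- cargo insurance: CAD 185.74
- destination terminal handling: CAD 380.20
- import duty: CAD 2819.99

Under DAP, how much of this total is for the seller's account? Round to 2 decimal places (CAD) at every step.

DAP: the seller bears all costs to the named destination except import duty and clearance.
Seller's account: goods 453932.55 + inland to port 1624.30 + export clearance 159.92 + freight 5244.32 + insurance 185.74 + destination terminal 380.20 = 461527.03
Buyer's account: duty 2819.99 = 2819.99

Seller's account: CAD 461527.03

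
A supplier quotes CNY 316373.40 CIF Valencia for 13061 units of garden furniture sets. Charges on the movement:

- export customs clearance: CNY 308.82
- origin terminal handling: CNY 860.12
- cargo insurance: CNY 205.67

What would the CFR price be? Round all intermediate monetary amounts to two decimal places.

CFR price: CNY 316167.73

Not relevant to the conversion: export clearance, origin terminal — on the seller under both CIF and CFR; already in the CIF price and stays in the CFR price.
From CIF to CFR, the seller no longer bears: insurance.
CFR price = 316373.40 − 205.67 = 316167.73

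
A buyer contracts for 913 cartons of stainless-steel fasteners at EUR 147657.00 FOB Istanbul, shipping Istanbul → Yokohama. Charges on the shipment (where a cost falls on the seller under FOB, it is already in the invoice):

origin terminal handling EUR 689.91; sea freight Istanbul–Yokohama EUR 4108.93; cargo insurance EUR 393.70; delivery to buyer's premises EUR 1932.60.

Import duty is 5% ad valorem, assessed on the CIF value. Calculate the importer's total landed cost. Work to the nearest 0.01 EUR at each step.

Total landed cost: EUR 161700.21

FOB: the seller bears costs until goods are on board at the origin port; the buyer bears freight, insurance and all costs thereafter.
Already in the invoice (seller's account under FOB): origin terminal — exclude.
CIF value = FOB price + freight + insurance = 147657.00 + 4108.93 + 393.70 = 152159.63
Import duty = 152159.63 × 5% = 7607.98
Buyer bears: freight 4108.93 + insurance 393.70 + delivery 1932.60 + duty 7607.98 = 14043.21
Landed cost = invoice 147657.00 + 14043.21 = 161700.21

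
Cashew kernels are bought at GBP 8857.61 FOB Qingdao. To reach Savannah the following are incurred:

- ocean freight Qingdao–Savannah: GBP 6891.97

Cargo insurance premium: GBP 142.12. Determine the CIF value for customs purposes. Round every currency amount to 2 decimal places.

CIF = FOB price + freight + insurance
CIF = 8857.61 + 6891.97 + 142.12 = 15891.70

CIF value: GBP 15891.70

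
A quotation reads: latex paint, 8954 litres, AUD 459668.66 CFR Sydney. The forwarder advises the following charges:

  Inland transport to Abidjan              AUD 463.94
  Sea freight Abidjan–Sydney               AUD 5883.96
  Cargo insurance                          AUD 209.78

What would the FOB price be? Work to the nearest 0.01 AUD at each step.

Not relevant to the conversion: inland to port — on the seller under both CFR and FOB; already in the CFR price and stays in the FOB price. insurance — on the buyer under both terms; not part of either seller's price.
From CFR to FOB, the seller no longer bears: freight.
FOB price = 459668.66 − 5883.96 = 453784.70

FOB price: AUD 453784.70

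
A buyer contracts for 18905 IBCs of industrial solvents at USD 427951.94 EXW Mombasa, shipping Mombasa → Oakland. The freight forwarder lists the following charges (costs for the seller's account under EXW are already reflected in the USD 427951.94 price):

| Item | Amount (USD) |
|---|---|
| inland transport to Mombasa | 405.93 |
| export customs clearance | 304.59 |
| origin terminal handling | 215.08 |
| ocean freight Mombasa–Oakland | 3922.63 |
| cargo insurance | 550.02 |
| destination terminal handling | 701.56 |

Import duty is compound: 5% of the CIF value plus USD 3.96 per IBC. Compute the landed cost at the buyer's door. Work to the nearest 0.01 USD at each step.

EXW: the seller makes goods available at their premises; the buyer bears all onward costs.
CIF value = EXW price + inland to port + export clearance + origin terminal + freight + insurance = 427951.94 + 405.93 + 304.59 + 215.08 + 3922.63 + 550.02 = 433350.19
Ad valorem component: 433350.19 × 5% = 21667.51
Specific component: 18905 × 3.96 = 74863.80
Import duty = 21667.51 + 74863.80 = 96531.31
Buyer bears: inland to port 405.93 + export clearance 304.59 + origin terminal 215.08 + freight 3922.63 + insurance 550.02 + destination terminal 701.56 + duty 96531.31 = 102631.12
Landed cost = invoice 427951.94 + 102631.12 = 530583.06

Total landed cost: USD 530583.06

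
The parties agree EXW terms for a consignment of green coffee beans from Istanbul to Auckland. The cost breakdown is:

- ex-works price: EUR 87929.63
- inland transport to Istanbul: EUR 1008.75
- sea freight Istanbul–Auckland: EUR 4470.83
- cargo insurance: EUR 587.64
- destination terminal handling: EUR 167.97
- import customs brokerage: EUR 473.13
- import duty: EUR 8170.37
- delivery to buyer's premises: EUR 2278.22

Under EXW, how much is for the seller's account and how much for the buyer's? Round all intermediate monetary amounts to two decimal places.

EXW: the seller makes goods available at their premises; the buyer bears all onward costs.
Seller's account: goods 87929.63 = 87929.63
Buyer's account: inland to port 1008.75 + freight 4470.83 + insurance 587.64 + destination terminal 167.97 + brokerage 473.13 + duty 8170.37 + delivery 2278.22 = 17156.91

Seller: EUR 87929.63; buyer: EUR 17156.91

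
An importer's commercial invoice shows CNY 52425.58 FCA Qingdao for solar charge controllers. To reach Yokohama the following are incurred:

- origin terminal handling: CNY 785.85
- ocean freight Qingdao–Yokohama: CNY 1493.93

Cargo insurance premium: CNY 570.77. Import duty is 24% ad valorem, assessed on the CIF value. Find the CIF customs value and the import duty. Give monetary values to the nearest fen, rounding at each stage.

CIF value: CNY 55276.13; import duty: CNY 13266.27

CIF = FCA price + pre-shipment costs + freight + insurance
CIF = 52425.58 + 785.85 + 1493.93 + 570.77 = 55276.13
Import duty = 55276.13 × 24% = 13266.27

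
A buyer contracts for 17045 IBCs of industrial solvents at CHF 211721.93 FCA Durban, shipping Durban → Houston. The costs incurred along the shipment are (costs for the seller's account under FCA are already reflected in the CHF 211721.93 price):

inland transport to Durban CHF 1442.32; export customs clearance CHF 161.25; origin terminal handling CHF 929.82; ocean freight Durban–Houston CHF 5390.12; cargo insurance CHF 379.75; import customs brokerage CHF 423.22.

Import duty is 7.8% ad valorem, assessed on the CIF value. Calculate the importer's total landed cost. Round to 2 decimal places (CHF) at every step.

Total landed cost: CHF 235881.73

FCA: the seller delivers export-cleared goods to the carrier; the buyer bears costs from that point.
Already in the invoice (seller's account under FCA): inland to port, export clearance — exclude.
CIF value = FCA price + origin terminal + freight + insurance = 211721.93 + 929.82 + 5390.12 + 379.75 = 218421.62
Import duty = 218421.62 × 7.8% = 17036.89
Buyer bears: origin terminal 929.82 + freight 5390.12 + insurance 379.75 + brokerage 423.22 + duty 17036.89 = 24159.80
Landed cost = invoice 211721.93 + 24159.80 = 235881.73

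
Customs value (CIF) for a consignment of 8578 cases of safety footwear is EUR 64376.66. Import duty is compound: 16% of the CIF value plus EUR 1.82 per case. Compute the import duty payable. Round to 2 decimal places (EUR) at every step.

Import duty: EUR 25912.23

Ad valorem component: 64376.66 × 16% = 10300.27
Specific component: 8578 × 1.82 = 15611.96
Import duty = 10300.27 + 15611.96 = 25912.23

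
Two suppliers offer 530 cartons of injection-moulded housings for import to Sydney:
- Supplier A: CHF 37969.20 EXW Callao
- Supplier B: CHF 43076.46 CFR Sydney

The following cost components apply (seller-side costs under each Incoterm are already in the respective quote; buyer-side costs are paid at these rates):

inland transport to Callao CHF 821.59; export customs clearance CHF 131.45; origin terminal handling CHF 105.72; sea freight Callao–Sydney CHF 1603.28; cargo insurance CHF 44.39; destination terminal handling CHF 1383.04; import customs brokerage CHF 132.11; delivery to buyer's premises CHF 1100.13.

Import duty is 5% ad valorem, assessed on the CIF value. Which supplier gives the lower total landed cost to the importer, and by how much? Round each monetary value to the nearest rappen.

Supplier A is cheaper by CHF 2567.48

Supplier A (EXW):
CIF value = EXW price + inland to port + export clearance + origin terminal + freight + insurance = 37969.20 + 821.59 + 131.45 + 105.72 + 1603.28 + 44.39 = 40675.63
Import duty = 40675.63 × 5% = 2033.78
Buyer bears (A): 821.59 + 131.45 + 105.72 + 1603.28 + 44.39 + 1383.04 + 132.11 + 1100.13 = 5321.71
Landed cost (A) = invoice 37969.20 + 5321.71 + duty 2033.78 = 45324.69
Supplier B (CFR):
CIF value = CFR price + insurance = 43076.46 + 44.39 = 43120.85
Import duty = 43120.85 × 5% = 2156.04
Buyer bears (B): 44.39 + 1383.04 + 132.11 + 1100.13 = 2659.67
Landed cost (B) = invoice 43076.46 + 2659.67 + duty 2156.04 = 47892.17
Difference = |45324.69 − 47892.17| = 2567.48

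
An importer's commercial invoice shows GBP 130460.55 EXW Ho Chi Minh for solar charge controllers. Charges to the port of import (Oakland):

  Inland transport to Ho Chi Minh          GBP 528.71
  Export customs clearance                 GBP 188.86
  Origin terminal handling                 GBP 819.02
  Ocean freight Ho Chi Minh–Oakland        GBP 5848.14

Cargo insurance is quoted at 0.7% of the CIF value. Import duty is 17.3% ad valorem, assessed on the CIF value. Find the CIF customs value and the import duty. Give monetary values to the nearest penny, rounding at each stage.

Let C be the CIF value. C = EXW price + pre-shipment costs + freight + 0.7% × C
C − 0.7% × C = 130460.55 + 528.71 + 188.86 + 819.02 + 5848.14
0.993 × C = 137845.28
C = 137845.28 / 0.993 = 138817.00
Insurance premium = 0.7% × 138817.00 = 971.72
Import duty = 138817.00 × 17.3% = 24015.34

CIF value: GBP 138817.00; import duty: GBP 24015.34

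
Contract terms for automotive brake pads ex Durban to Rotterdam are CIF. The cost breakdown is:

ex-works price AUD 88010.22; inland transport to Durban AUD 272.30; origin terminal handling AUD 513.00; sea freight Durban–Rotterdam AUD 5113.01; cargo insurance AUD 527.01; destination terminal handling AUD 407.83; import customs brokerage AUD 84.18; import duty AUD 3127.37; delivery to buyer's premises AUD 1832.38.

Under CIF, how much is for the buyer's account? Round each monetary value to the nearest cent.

Buyer's account: AUD 5451.76

CIF: the seller pays costs through ocean freight and marine insurance to the destination port.
Seller's account: goods 88010.22 + inland to port 272.30 + origin terminal 513.00 + freight 5113.01 + insurance 527.01 = 94435.54
Buyer's account: destination terminal 407.83 + brokerage 84.18 + duty 3127.37 + delivery 1832.38 = 5451.76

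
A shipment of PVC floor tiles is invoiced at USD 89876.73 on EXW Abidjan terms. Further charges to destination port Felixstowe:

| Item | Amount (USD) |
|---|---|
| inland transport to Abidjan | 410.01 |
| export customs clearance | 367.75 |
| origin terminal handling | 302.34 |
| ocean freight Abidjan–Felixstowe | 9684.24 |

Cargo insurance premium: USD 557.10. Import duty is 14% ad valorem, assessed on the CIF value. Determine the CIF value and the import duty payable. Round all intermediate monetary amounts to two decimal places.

CIF value: USD 101198.17; import duty: USD 14167.74

CIF = EXW price + pre-shipment costs + freight + insurance
CIF = 89876.73 + 410.01 + 367.75 + 302.34 + 9684.24 + 557.10 = 101198.17
Import duty = 101198.17 × 14% = 14167.74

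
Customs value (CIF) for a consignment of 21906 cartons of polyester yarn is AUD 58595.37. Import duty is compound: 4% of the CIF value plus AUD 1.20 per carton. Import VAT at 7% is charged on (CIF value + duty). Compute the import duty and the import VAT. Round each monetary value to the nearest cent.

Ad valorem component: 58595.37 × 4% = 2343.81
Specific component: 21906 × 1.20 = 26287.20
Import duty = 2343.81 + 26287.20 = 28631.01
VAT base = CIF + duty = 58595.37 + 28631.01 = 87226.38
Import VAT = 87226.38 × 7% = 6105.85

Import duty: AUD 28631.01; import VAT: AUD 6105.85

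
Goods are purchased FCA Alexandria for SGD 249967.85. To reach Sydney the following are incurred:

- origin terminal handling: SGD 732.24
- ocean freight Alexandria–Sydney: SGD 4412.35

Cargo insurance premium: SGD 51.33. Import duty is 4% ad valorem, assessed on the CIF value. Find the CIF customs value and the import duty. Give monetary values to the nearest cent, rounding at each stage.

CIF value: SGD 255163.77; import duty: SGD 10206.55

CIF = FCA price + pre-shipment costs + freight + insurance
CIF = 249967.85 + 732.24 + 4412.35 + 51.33 = 255163.77
Import duty = 255163.77 × 4% = 10206.55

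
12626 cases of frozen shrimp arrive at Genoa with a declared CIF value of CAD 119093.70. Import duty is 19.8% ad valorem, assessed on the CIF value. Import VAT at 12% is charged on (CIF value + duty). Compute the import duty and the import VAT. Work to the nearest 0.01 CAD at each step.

Import duty: CAD 23580.55; import VAT: CAD 17120.91

Import duty = 119093.70 × 19.8% = 23580.55
VAT base = CIF + duty = 119093.70 + 23580.55 = 142674.25
Import VAT = 142674.25 × 12% = 17120.91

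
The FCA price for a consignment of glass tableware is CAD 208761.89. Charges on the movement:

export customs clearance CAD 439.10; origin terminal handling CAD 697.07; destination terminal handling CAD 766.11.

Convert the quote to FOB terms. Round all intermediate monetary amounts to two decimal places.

FOB price: CAD 209458.96

Not relevant to the conversion: export clearance — on the seller under both FCA and FOB; already in the FCA price and stays in the FOB price. destination terminal — on the buyer under both terms; not part of either seller's price.
From FCA to FOB, the seller additionally bears: origin terminal.
FOB price = 208761.89 + 697.07 = 209458.96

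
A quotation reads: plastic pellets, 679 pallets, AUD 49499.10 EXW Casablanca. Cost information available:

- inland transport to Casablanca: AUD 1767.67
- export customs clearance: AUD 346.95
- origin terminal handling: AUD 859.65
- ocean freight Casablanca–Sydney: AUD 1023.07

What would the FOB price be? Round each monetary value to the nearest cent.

Not relevant to the conversion: freight — on the buyer under both terms; not part of either seller's price.
From EXW to FOB, the seller additionally bears: inland to port, export clearance, origin terminal.
FOB price = 49499.10 + 1767.67 + 346.95 + 859.65 = 52473.37

FOB price: AUD 52473.37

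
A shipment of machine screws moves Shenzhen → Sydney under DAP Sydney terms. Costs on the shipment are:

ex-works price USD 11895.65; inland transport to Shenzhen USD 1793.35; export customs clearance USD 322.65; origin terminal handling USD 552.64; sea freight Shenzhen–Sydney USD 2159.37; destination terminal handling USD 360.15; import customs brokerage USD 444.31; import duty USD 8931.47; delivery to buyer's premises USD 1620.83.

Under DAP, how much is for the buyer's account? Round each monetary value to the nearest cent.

DAP: the seller bears all costs to the named destination except import duty and clearance.
Seller's account: goods 11895.65 + inland to port 1793.35 + export clearance 322.65 + origin terminal 552.64 + freight 2159.37 + destination terminal 360.15 + delivery 1620.83 = 18704.64
Buyer's account: brokerage 444.31 + duty 8931.47 = 9375.78

Buyer's account: USD 9375.78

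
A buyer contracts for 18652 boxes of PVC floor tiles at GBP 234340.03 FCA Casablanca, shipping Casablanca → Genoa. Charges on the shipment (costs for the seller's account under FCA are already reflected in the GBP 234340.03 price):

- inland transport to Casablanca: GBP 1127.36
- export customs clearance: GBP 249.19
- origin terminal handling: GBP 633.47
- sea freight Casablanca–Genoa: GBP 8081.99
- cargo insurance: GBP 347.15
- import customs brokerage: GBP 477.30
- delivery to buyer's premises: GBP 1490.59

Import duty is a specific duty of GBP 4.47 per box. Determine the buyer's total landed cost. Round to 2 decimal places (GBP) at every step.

FCA: the seller delivers export-cleared goods to the carrier; the buyer bears costs from that point.
Already in the invoice (seller's account under FCA): inland to port, export clearance — exclude.
CIF value = FCA price + origin terminal + freight + insurance = 234340.03 + 633.47 + 8081.99 + 347.15 = 243402.64
Import duty = 18652 × 4.47 = 83374.44
Buyer bears: origin terminal 633.47 + freight 8081.99 + insurance 347.15 + brokerage 477.30 + delivery 1490.59 + duty 83374.44 = 94404.94
Landed cost = invoice 234340.03 + 94404.94 = 328744.97

Total landed cost: GBP 328744.97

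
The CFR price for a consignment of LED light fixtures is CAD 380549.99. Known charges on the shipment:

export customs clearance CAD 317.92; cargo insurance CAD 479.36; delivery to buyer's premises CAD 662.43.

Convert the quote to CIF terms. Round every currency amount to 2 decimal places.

Not relevant to the conversion: export clearance — on the seller under both CFR and CIF; already in the CFR price and stays in the CIF price. delivery — on the buyer under both terms; not part of either seller's price.
From CFR to CIF, the seller additionally bears: insurance.
CIF price = 380549.99 + 479.36 = 381029.35

CIF price: CAD 381029.35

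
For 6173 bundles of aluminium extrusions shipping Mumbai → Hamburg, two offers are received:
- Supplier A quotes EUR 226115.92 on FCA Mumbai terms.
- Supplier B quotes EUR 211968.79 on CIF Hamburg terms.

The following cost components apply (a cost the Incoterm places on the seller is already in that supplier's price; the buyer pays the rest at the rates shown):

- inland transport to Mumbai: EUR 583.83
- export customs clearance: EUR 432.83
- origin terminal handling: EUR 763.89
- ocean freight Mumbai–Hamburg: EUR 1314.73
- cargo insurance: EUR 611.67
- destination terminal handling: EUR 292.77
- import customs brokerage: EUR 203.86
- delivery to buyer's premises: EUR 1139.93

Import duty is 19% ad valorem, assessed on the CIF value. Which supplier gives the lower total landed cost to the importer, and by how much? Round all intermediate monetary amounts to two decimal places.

Supplier B is cheaper by EUR 20036.53

Supplier A (FCA):
CIF value = FCA price + origin terminal + freight + insurance = 226115.92 + 763.89 + 1314.73 + 611.67 = 228806.21
Import duty = 228806.21 × 19% = 43473.18
Buyer bears (A): 763.89 + 1314.73 + 611.67 + 292.77 + 203.86 + 1139.93 = 4326.85
Landed cost (A) = invoice 226115.92 + 4326.85 + duty 43473.18 = 273915.95
Supplier B (CIF):
The CIF price already equals the CIF value: 211968.79
Import duty = 211968.79 × 19% = 40274.07
Buyer bears (B): 292.77 + 203.86 + 1139.93 = 1636.56
Landed cost (B) = invoice 211968.79 + 1636.56 + duty 40274.07 = 253879.42
Difference = |273915.95 − 253879.42| = 20036.53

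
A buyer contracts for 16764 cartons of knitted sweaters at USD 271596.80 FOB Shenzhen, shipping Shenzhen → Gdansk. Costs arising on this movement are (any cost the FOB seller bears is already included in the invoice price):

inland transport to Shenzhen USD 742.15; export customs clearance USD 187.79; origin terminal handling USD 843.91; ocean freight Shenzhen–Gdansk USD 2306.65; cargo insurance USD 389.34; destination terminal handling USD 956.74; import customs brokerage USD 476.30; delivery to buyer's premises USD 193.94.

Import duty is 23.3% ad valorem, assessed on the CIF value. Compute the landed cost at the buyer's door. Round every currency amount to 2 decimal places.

Total landed cost: USD 339829.99

FOB: the seller bears costs until goods are on board at the origin port; the buyer bears freight, insurance and all costs thereafter.
Already in the invoice (seller's account under FOB): inland to port, export clearance, origin terminal — exclude.
CIF value = FOB price + freight + insurance = 271596.80 + 2306.65 + 389.34 = 274292.79
Import duty = 274292.79 × 23.3% = 63910.22
Buyer bears: freight 2306.65 + insurance 389.34 + destination terminal 956.74 + brokerage 476.30 + delivery 193.94 + duty 63910.22 = 68233.19
Landed cost = invoice 271596.80 + 68233.19 = 339829.99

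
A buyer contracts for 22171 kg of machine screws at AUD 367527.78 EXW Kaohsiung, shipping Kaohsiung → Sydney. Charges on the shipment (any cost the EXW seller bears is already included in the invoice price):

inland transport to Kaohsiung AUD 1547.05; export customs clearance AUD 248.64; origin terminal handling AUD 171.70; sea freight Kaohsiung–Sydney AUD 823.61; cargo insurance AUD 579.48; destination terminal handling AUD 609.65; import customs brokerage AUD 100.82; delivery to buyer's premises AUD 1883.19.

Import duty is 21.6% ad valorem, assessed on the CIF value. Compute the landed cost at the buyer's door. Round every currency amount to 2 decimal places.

Total landed cost: AUD 453605.94

EXW: the seller makes goods available at their premises; the buyer bears all onward costs.
CIF value = EXW price + inland to port + export clearance + origin terminal + freight + insurance = 367527.78 + 1547.05 + 248.64 + 171.70 + 823.61 + 579.48 = 370898.26
Import duty = 370898.26 × 21.6% = 80114.02
Buyer bears: inland to port 1547.05 + export clearance 248.64 + origin terminal 171.70 + freight 823.61 + insurance 579.48 + destination terminal 609.65 + brokerage 100.82 + delivery 1883.19 + duty 80114.02 = 86078.16
Landed cost = invoice 367527.78 + 86078.16 = 453605.94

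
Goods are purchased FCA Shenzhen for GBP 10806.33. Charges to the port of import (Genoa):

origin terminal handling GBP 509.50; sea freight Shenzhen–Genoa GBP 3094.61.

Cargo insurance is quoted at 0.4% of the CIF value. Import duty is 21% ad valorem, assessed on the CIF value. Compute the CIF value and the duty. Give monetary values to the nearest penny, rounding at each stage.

Let C be the CIF value. C = FCA price + pre-shipment costs + freight + 0.4% × C
C − 0.4% × C = 10806.33 + 509.50 + 3094.61
0.996 × C = 14410.44
C = 14410.44 / 0.996 = 14468.31
Insurance premium = 0.4% × 14468.31 = 57.87
Import duty = 14468.31 × 21% = 3038.35

CIF value: GBP 14468.31; import duty: GBP 3038.35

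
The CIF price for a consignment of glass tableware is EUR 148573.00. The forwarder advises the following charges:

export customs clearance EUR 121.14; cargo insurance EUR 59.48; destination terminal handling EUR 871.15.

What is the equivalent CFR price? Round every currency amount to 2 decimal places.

CFR price: EUR 148513.52

Not relevant to the conversion: export clearance — on the seller under both CIF and CFR; already in the CIF price and stays in the CFR price. destination terminal — on the buyer under both terms; not part of either seller's price.
From CIF to CFR, the seller no longer bears: insurance.
CFR price = 148573.00 − 59.48 = 148513.52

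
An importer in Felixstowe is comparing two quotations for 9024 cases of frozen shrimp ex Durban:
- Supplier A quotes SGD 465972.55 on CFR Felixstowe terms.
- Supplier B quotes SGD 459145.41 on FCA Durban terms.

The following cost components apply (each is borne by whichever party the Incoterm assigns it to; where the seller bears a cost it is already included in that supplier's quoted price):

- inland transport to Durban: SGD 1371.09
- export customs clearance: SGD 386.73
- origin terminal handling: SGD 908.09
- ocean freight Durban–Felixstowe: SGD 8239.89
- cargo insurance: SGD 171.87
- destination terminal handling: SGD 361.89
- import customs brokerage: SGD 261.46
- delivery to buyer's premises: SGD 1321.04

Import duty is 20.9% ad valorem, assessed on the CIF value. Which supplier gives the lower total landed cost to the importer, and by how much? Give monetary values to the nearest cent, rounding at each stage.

Supplier A (CFR):
CIF value = CFR price + insurance = 465972.55 + 171.87 = 466144.42
Import duty = 466144.42 × 20.9% = 97424.18
Buyer bears (A): 171.87 + 361.89 + 261.46 + 1321.04 = 2116.26
Landed cost (A) = invoice 465972.55 + 2116.26 + duty 97424.18 = 565512.99
Supplier B (FCA):
CIF value = FCA price + origin terminal + freight + insurance = 459145.41 + 908.09 + 8239.89 + 171.87 = 468465.26
Import duty = 468465.26 × 20.9% = 97909.24
Buyer bears (B): 908.09 + 8239.89 + 171.87 + 361.89 + 261.46 + 1321.04 = 11264.24
Landed cost (B) = invoice 459145.41 + 11264.24 + duty 97909.24 = 568318.89
Difference = |565512.99 − 568318.89| = 2805.90

Supplier A is cheaper by SGD 2805.90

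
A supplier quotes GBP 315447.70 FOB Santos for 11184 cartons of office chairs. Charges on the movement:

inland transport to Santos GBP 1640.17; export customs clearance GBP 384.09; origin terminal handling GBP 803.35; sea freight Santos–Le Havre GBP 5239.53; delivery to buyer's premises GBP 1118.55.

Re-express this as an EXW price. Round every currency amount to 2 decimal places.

Not relevant to the conversion: freight, delivery — on the buyer under both terms; not part of either seller's price.
From FOB to EXW, the seller no longer bears: inland to port, export clearance, origin terminal.
EXW price = 315447.70 − 1640.17 − 384.09 − 803.35 = 312620.09

EXW price: GBP 312620.09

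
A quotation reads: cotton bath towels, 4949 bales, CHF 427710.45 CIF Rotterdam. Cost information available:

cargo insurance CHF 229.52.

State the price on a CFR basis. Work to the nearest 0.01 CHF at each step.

CFR price: CHF 427480.93

From CIF to CFR, the seller no longer bears: insurance.
CFR price = 427710.45 − 229.52 = 427480.93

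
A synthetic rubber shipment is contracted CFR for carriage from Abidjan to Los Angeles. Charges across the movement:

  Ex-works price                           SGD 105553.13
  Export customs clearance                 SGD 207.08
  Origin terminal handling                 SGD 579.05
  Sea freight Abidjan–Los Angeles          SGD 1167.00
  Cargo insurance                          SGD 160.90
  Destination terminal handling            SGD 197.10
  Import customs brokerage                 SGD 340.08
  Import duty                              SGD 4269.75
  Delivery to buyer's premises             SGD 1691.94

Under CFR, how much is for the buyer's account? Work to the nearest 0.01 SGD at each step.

Buyer's account: SGD 6659.77

CFR: the seller pays costs through ocean freight to the destination port, but not insurance.
Seller's account: goods 105553.13 + export clearance 207.08 + origin terminal 579.05 + freight 1167.00 = 107506.26
Buyer's account: insurance 160.90 + destination terminal 197.10 + brokerage 340.08 + duty 4269.75 + delivery 1691.94 = 6659.77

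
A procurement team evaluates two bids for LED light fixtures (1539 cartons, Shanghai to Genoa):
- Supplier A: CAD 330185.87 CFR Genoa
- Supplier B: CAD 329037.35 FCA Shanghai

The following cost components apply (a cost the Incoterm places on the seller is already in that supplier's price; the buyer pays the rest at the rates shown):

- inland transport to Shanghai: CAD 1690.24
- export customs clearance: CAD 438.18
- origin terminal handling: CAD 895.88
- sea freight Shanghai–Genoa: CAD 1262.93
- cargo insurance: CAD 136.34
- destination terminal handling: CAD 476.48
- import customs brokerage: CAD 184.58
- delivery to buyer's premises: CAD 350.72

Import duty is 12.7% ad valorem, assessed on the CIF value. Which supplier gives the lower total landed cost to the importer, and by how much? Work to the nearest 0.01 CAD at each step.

Supplier A is cheaper by CAD 1138.60

Supplier A (CFR):
CIF value = CFR price + insurance = 330185.87 + 136.34 = 330322.21
Import duty = 330322.21 × 12.7% = 41950.92
Buyer bears (A): 136.34 + 476.48 + 184.58 + 350.72 = 1148.12
Landed cost (A) = invoice 330185.87 + 1148.12 + duty 41950.92 = 373284.91
Supplier B (FCA):
CIF value = FCA price + origin terminal + freight + insurance = 329037.35 + 895.88 + 1262.93 + 136.34 = 331332.50
Import duty = 331332.50 × 12.7% = 42079.23
Buyer bears (B): 895.88 + 1262.93 + 136.34 + 476.48 + 184.58 + 350.72 = 3306.93
Landed cost (B) = invoice 329037.35 + 3306.93 + duty 42079.23 = 374423.51
Difference = |373284.91 − 374423.51| = 1138.60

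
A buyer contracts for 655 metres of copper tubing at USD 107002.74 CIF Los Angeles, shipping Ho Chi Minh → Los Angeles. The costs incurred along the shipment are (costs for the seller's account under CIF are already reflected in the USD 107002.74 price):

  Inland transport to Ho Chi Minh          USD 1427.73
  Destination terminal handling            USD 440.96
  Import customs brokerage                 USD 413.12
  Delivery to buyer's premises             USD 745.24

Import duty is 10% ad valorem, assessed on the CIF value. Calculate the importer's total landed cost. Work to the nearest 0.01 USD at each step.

CIF: the seller pays costs through ocean freight and marine insurance to the destination port.
Already in the invoice (seller's account under CIF): inland to port — exclude.
The CIF price already equals the CIF value: 107002.74
Import duty = 107002.74 × 10% = 10700.27
Buyer bears: destination terminal 440.96 + brokerage 413.12 + delivery 745.24 + duty 10700.27 = 12299.59
Landed cost = invoice 107002.74 + 12299.59 = 119302.33

Total landed cost: USD 119302.33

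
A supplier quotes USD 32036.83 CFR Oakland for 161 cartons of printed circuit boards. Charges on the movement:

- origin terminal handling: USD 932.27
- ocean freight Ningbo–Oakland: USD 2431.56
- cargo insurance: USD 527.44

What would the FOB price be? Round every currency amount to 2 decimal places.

FOB price: USD 29605.27

Not relevant to the conversion: origin terminal — on the seller under both CFR and FOB; already in the CFR price and stays in the FOB price. insurance — on the buyer under both terms; not part of either seller's price.
From CFR to FOB, the seller no longer bears: freight.
FOB price = 32036.83 − 2431.56 = 29605.27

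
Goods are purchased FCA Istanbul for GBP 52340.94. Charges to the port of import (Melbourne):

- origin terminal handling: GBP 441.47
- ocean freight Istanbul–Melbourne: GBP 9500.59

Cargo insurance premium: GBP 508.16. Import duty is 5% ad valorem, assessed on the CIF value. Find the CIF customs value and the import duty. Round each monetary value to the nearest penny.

CIF value: GBP 62791.16; import duty: GBP 3139.56

CIF = FCA price + pre-shipment costs + freight + insurance
CIF = 52340.94 + 441.47 + 9500.59 + 508.16 = 62791.16
Import duty = 62791.16 × 5% = 3139.56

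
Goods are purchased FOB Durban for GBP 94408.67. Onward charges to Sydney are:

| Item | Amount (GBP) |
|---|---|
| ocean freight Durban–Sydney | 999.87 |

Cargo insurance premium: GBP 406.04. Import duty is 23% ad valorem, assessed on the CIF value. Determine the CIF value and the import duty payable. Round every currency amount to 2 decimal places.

CIF = FOB price + freight + insurance
CIF = 94408.67 + 999.87 + 406.04 = 95814.58
Import duty = 95814.58 × 23% = 22037.35

CIF value: GBP 95814.58; import duty: GBP 22037.35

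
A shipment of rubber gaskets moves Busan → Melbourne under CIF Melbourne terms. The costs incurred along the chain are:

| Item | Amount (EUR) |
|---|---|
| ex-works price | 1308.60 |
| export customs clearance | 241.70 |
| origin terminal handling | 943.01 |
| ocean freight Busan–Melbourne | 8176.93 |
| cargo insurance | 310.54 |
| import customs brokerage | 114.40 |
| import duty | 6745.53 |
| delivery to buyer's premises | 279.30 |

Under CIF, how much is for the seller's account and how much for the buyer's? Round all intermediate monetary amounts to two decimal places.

Seller: EUR 10980.78; buyer: EUR 7139.23

CIF: the seller pays costs through ocean freight and marine insurance to the destination port.
Seller's account: goods 1308.60 + export clearance 241.70 + origin terminal 943.01 + freight 8176.93 + insurance 310.54 = 10980.78
Buyer's account: brokerage 114.40 + duty 6745.53 + delivery 279.30 = 7139.23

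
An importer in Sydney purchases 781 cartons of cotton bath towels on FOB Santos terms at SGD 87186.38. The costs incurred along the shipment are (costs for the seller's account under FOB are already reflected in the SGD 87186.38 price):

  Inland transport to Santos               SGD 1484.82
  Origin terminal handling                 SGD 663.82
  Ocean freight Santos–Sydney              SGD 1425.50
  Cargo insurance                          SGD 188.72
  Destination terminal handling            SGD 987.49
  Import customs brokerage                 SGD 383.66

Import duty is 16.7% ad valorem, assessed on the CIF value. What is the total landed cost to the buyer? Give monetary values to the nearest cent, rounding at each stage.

FOB: the seller bears costs until goods are on board at the origin port; the buyer bears freight, insurance and all costs thereafter.
Already in the invoice (seller's account under FOB): inland to port, origin terminal — exclude.
CIF value = FOB price + freight + insurance = 87186.38 + 1425.50 + 188.72 = 88800.60
Import duty = 88800.60 × 16.7% = 14829.70
Buyer bears: freight 1425.50 + insurance 188.72 + destination terminal 987.49 + brokerage 383.66 + duty 14829.70 = 17815.07
Landed cost = invoice 87186.38 + 17815.07 = 105001.45

Total landed cost: SGD 105001.45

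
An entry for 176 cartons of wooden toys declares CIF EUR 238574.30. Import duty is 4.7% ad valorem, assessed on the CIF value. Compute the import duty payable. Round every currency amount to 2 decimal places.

Import duty = 238574.30 × 4.7% = 11212.99

Import duty: EUR 11212.99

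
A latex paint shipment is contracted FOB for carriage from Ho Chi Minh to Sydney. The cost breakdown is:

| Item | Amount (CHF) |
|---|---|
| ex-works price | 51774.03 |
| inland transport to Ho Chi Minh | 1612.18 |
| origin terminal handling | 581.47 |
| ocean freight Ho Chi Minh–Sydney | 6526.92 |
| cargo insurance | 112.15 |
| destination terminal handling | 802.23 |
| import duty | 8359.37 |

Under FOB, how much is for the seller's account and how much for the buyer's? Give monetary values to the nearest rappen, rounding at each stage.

Seller: CHF 53967.68; buyer: CHF 15800.67

FOB: the seller bears costs until goods are on board at the origin port; the buyer bears freight, insurance and all costs thereafter.
Seller's account: goods 51774.03 + inland to port 1612.18 + origin terminal 581.47 = 53967.68
Buyer's account: freight 6526.92 + insurance 112.15 + destination terminal 802.23 + duty 8359.37 = 15800.67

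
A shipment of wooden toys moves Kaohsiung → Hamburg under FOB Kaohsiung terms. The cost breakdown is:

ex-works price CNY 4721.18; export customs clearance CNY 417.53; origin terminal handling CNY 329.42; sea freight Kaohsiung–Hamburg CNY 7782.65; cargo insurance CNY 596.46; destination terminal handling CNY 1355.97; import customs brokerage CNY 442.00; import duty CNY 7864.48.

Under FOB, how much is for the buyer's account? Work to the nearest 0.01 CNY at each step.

FOB: the seller bears costs until goods are on board at the origin port; the buyer bears freight, insurance and all costs thereafter.
Seller's account: goods 4721.18 + export clearance 417.53 + origin terminal 329.42 = 5468.13
Buyer's account: freight 7782.65 + insurance 596.46 + destination terminal 1355.97 + brokerage 442.00 + duty 7864.48 = 18041.56

Buyer's account: CNY 18041.56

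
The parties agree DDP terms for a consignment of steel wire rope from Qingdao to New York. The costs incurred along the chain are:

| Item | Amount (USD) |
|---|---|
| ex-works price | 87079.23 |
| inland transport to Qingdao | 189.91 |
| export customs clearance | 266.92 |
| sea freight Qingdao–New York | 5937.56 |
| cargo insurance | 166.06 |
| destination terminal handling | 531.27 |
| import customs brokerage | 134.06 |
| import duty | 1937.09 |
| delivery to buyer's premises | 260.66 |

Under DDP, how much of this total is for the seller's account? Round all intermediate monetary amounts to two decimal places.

Seller's account: USD 96502.76

DDP: the seller bears all costs including import duty.
Seller's account: goods 87079.23 + inland to port 189.91 + export clearance 266.92 + freight 5937.56 + insurance 166.06 + destination terminal 531.27 + brokerage 134.06 + duty 1937.09 + delivery 260.66 = 96502.76
Buyer's account: 0.00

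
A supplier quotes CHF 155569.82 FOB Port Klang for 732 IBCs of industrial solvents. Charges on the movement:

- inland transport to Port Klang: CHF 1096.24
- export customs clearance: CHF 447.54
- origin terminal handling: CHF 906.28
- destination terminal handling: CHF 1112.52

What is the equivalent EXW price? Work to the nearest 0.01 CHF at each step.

EXW price: CHF 153119.76

Not relevant to the conversion: destination terminal — on the buyer under both terms; not part of either seller's price.
From FOB to EXW, the seller no longer bears: inland to port, export clearance, origin terminal.
EXW price = 155569.82 − 1096.24 − 447.54 − 906.28 = 153119.76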